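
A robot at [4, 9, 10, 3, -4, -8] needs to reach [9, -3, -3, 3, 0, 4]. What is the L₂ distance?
22.3159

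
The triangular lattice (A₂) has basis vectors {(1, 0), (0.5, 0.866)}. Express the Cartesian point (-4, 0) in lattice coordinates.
-4b₁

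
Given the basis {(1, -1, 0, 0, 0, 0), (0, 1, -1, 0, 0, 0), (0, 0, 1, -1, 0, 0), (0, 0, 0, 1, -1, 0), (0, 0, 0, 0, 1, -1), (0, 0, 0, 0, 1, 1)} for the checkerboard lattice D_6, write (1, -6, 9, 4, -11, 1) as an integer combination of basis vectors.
b₁ - 5b₂ + 4b₃ + 8b₄ - 2b₅ - b₆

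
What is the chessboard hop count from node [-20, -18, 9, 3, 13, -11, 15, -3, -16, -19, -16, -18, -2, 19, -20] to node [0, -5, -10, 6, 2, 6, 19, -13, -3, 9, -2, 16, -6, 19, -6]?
34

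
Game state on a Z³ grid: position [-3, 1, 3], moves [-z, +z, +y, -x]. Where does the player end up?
(-4, 2, 3)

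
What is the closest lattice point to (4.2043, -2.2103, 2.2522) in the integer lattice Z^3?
(4, -2, 2)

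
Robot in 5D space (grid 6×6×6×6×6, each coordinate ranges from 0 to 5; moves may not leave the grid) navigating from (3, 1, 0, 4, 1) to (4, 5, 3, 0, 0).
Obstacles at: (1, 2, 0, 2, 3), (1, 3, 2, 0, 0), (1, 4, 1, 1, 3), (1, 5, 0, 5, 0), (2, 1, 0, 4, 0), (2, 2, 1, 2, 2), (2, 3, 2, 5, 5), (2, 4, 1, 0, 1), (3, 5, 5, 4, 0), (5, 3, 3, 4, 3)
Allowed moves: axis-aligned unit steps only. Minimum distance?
13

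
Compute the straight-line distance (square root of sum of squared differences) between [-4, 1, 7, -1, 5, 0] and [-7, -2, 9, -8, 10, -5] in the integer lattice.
11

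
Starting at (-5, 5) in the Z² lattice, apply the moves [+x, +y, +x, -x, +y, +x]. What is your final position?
(-3, 7)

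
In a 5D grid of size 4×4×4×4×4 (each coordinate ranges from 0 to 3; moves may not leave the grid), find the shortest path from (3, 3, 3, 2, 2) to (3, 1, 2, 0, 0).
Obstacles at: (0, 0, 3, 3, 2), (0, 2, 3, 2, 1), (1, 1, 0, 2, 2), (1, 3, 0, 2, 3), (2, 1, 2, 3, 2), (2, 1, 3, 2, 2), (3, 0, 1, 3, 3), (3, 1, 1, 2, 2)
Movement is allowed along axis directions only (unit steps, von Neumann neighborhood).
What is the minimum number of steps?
7
(one shortest path: (3, 3, 3, 2, 2) → (3, 2, 3, 2, 2) → (3, 1, 3, 2, 2) → (3, 1, 2, 2, 2) → (3, 1, 2, 1, 2) → (3, 1, 2, 0, 2) → (3, 1, 2, 0, 1) → (3, 1, 2, 0, 0))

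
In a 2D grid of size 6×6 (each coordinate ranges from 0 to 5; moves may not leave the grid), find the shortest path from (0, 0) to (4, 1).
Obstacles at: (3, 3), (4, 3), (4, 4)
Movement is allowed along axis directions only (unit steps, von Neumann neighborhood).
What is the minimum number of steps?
5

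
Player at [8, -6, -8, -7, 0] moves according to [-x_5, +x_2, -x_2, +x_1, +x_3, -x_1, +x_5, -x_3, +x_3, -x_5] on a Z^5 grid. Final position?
(8, -6, -7, -7, -1)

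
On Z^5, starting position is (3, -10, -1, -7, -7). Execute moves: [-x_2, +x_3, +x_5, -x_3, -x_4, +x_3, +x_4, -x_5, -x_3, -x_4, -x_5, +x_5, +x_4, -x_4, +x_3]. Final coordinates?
(3, -11, 0, -8, -7)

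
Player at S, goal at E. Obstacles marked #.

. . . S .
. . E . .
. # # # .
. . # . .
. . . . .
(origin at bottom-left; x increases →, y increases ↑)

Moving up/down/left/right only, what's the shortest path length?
2
(one shortest path: (3, 4) → (2, 4) → (2, 3))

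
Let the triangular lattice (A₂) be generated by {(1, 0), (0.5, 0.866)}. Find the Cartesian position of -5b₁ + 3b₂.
(-3.5, 2.598)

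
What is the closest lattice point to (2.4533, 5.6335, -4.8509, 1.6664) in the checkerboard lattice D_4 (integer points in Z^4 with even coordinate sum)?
(3, 6, -5, 2)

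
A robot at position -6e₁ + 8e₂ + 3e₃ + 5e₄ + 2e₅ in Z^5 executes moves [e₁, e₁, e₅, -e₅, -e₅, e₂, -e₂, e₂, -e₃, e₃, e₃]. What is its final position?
(-4, 9, 4, 5, 1)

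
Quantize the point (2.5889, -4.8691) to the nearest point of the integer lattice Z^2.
(3, -5)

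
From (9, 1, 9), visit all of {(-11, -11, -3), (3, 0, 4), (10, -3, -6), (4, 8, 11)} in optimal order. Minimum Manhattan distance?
82
(one optimal route: (9, 1, 9) → (4, 8, 11) → (3, 0, 4) → (10, -3, -6) → (-11, -11, -3))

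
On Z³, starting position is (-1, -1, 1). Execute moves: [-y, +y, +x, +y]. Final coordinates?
(0, 0, 1)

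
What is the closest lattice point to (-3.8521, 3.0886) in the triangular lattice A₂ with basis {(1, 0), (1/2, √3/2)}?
(-4, 3.464)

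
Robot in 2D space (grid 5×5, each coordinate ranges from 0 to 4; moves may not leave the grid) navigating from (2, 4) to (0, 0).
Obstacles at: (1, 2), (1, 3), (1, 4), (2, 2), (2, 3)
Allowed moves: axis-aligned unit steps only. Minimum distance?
8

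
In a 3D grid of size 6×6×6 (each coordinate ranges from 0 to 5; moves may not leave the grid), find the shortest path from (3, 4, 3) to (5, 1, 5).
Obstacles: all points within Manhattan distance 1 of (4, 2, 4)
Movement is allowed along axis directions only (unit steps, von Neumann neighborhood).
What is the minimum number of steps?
7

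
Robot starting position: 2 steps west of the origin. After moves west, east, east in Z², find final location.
(-1, 0)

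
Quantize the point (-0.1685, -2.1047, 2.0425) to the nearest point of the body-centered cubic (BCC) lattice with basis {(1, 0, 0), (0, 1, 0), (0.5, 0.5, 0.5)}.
(0, -2, 2)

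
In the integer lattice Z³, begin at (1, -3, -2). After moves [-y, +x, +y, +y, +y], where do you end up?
(2, -1, -2)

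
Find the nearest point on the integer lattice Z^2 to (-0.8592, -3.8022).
(-1, -4)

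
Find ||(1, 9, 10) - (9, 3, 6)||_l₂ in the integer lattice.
10.7703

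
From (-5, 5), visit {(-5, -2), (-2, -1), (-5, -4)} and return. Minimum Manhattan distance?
24
(one optimal route: (-5, 5) → (-5, -2) → (-5, -4) → (-2, -1) → (-5, 5))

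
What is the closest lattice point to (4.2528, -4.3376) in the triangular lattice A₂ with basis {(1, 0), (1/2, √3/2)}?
(4.5, -4.33)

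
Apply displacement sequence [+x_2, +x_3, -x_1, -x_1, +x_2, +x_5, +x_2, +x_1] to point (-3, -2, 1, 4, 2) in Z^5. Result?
(-4, 1, 2, 4, 3)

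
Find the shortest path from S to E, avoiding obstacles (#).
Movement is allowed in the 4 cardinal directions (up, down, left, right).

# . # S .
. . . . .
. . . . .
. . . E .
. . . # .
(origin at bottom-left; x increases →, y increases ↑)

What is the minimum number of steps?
3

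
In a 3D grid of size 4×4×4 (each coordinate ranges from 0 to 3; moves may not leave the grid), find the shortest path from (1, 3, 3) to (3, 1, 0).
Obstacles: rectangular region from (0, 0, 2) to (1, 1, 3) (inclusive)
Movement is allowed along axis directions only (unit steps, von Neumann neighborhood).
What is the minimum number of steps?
7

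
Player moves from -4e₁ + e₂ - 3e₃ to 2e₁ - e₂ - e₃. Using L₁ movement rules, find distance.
10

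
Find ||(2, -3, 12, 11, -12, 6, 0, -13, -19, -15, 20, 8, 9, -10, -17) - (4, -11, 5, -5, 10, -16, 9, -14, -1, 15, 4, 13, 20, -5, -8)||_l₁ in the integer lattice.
181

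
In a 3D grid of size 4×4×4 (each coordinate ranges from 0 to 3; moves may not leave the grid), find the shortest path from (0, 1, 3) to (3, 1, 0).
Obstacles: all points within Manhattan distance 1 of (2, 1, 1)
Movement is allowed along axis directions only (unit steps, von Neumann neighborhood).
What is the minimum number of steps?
8
(one shortest path: (0, 1, 3) → (1, 1, 3) → (2, 1, 3) → (3, 1, 3) → (3, 0, 3) → (3, 0, 2) → (3, 0, 1) → (3, 0, 0) → (3, 1, 0))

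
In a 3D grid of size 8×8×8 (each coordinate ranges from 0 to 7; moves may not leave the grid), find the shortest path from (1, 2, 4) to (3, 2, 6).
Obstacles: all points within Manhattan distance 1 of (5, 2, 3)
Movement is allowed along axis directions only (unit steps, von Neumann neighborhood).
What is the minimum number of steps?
4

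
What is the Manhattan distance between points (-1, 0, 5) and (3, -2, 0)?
11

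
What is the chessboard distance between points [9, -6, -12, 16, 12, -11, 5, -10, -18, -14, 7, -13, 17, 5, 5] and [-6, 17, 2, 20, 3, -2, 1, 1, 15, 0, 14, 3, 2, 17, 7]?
33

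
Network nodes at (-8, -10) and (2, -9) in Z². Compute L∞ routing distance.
10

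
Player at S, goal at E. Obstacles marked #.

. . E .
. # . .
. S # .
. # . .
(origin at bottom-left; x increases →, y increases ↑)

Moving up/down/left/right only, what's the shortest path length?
5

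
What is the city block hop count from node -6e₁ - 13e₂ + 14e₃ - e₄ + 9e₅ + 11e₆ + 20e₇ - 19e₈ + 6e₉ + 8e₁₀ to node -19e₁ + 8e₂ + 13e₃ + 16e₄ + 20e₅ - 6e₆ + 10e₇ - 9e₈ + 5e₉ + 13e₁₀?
106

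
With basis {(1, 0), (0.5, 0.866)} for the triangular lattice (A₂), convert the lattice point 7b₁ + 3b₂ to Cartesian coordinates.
(8.5, 2.598)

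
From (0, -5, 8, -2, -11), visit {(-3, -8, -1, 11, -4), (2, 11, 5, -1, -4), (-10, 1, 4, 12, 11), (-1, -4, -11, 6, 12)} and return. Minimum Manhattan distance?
188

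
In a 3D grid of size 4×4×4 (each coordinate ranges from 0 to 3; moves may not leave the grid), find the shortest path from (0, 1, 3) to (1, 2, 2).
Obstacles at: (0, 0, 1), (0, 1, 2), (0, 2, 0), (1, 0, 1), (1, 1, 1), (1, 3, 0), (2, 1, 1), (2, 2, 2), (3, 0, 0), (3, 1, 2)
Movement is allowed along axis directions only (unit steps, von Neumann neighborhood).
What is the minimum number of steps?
3
(one shortest path: (0, 1, 3) → (1, 1, 3) → (1, 2, 3) → (1, 2, 2))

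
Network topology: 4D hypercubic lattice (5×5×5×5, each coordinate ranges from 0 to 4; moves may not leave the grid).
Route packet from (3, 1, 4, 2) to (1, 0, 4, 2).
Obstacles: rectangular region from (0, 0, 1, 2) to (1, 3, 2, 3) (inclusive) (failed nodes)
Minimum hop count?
3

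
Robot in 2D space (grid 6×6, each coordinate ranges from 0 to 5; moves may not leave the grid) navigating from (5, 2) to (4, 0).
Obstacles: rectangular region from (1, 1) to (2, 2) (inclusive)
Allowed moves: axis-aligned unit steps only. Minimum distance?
3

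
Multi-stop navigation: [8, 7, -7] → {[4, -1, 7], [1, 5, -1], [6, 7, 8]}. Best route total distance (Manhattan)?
42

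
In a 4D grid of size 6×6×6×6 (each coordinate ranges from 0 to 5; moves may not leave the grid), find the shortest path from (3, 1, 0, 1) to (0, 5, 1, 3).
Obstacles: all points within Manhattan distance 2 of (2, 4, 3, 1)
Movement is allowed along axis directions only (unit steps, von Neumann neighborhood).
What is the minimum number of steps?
10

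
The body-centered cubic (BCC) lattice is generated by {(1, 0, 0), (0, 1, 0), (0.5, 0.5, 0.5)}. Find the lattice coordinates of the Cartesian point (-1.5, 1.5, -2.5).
b₁ + 4b₂ - 5b₃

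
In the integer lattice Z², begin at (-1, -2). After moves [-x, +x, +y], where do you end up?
(-1, -1)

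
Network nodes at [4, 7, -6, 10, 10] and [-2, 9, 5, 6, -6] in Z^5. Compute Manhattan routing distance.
39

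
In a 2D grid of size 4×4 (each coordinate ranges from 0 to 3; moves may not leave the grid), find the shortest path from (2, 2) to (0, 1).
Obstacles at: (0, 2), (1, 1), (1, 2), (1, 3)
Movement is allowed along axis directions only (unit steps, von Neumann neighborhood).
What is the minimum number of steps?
5
(one shortest path: (2, 2) → (2, 1) → (2, 0) → (1, 0) → (0, 0) → (0, 1))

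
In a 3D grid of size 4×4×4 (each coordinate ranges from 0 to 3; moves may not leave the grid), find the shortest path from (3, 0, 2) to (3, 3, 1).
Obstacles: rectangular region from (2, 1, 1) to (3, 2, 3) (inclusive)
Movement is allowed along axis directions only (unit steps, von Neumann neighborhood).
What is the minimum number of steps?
6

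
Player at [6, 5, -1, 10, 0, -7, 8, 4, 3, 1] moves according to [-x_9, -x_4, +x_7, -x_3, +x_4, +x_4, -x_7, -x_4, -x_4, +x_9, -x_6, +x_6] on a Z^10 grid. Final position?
(6, 5, -2, 9, 0, -7, 8, 4, 3, 1)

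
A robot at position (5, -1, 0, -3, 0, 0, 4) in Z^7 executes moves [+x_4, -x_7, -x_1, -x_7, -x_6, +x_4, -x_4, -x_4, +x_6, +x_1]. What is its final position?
(5, -1, 0, -3, 0, 0, 2)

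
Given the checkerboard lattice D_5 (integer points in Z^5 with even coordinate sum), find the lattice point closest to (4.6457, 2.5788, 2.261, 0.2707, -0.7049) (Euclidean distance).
(5, 2, 2, 0, -1)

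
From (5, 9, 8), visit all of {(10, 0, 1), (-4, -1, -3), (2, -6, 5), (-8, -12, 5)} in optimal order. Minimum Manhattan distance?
75
(one optimal route: (5, 9, 8) → (10, 0, 1) → (-4, -1, -3) → (2, -6, 5) → (-8, -12, 5))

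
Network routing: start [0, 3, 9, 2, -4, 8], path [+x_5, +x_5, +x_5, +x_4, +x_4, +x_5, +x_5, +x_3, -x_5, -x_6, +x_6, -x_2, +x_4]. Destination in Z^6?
(0, 2, 10, 5, 0, 8)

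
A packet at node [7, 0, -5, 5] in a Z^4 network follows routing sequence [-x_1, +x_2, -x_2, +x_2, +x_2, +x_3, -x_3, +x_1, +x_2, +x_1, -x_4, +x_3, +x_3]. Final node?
(8, 3, -3, 4)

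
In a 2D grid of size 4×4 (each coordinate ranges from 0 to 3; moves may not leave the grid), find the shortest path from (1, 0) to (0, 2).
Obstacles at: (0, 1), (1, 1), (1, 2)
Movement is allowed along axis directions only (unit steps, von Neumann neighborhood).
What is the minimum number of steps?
7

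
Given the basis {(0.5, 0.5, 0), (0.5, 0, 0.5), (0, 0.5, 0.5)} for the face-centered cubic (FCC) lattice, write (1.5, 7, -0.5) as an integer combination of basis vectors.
9b₁ - 6b₂ + 5b₃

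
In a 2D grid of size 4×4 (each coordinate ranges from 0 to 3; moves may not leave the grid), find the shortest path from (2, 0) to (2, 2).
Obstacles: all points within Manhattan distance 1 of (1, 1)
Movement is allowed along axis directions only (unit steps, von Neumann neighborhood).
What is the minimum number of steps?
4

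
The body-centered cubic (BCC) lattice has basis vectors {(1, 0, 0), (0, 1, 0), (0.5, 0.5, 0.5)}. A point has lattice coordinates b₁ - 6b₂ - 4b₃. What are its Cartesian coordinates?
(-1, -8, -2)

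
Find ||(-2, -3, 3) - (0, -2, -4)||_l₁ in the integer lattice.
10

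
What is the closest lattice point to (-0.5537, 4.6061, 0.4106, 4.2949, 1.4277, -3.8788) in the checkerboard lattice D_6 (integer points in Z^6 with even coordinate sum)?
(0, 5, 0, 4, 1, -4)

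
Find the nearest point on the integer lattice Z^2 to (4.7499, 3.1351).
(5, 3)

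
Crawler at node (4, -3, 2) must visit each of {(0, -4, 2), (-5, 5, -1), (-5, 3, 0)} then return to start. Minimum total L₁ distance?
42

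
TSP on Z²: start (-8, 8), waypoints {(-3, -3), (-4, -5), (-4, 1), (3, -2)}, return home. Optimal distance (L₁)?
48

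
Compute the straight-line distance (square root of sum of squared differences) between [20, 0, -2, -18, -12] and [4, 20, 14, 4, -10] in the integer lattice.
37.4166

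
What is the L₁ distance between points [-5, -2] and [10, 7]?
24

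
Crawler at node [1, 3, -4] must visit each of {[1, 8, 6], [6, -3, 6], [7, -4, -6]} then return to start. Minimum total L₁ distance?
60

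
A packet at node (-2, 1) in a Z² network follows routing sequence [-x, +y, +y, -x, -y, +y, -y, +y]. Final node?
(-4, 3)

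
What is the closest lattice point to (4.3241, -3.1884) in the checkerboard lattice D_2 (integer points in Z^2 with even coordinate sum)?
(5, -3)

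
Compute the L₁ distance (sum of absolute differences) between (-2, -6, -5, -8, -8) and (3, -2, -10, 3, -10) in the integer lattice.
27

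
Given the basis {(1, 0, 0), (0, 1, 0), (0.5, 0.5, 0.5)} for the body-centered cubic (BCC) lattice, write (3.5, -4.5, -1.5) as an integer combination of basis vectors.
5b₁ - 3b₂ - 3b₃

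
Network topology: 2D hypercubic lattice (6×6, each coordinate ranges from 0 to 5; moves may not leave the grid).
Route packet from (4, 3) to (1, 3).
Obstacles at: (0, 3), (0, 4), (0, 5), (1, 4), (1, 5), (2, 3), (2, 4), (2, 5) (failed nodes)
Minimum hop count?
5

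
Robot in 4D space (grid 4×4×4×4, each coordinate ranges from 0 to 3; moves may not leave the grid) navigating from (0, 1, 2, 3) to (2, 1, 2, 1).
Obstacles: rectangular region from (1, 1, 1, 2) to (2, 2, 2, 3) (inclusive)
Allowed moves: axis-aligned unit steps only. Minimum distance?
4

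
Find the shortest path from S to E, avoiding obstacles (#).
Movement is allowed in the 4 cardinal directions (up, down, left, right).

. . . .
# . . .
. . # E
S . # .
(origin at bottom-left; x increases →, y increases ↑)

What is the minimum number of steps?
6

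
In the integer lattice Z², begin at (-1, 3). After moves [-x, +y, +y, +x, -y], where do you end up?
(-1, 4)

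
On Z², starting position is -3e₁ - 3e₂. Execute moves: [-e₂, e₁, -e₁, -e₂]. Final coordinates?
(-3, -5)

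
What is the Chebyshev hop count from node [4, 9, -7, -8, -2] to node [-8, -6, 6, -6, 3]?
15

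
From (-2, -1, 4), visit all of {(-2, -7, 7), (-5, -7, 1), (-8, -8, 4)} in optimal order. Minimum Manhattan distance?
25
(one optimal route: (-2, -1, 4) → (-2, -7, 7) → (-5, -7, 1) → (-8, -8, 4))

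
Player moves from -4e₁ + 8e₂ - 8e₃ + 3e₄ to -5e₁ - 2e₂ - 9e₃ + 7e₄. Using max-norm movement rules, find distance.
10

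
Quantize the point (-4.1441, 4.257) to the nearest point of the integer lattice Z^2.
(-4, 4)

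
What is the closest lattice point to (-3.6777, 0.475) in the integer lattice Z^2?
(-4, 0)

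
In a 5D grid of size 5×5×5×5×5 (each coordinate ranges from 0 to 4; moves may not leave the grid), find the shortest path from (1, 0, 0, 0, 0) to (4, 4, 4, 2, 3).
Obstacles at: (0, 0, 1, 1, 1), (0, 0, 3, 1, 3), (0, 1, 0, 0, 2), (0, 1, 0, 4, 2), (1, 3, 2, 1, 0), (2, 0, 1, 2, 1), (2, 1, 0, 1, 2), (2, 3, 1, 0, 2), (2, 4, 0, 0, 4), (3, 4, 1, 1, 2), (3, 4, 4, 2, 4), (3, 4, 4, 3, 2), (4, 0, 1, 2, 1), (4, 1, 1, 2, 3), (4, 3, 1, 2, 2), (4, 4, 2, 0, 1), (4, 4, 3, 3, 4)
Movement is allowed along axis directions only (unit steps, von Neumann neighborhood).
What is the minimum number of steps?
16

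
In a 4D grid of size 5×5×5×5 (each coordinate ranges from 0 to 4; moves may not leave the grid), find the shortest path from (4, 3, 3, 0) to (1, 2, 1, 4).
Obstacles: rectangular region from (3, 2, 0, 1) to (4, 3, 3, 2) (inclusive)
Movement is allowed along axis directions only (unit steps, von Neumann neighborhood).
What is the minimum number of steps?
10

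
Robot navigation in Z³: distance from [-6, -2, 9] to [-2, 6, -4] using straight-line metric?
15.7797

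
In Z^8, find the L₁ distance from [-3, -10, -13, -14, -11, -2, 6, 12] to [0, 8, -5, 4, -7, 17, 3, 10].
75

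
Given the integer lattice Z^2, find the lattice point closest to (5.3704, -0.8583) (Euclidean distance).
(5, -1)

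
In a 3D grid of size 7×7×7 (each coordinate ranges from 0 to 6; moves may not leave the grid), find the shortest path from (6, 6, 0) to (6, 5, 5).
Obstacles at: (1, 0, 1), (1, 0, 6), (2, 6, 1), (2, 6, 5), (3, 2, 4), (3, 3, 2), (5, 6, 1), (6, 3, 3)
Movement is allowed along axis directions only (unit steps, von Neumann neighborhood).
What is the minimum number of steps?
6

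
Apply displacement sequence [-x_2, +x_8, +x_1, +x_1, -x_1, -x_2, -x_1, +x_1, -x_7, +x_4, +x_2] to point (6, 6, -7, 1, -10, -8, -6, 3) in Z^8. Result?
(7, 5, -7, 2, -10, -8, -7, 4)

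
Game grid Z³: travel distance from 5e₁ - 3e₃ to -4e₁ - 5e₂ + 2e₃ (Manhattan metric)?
19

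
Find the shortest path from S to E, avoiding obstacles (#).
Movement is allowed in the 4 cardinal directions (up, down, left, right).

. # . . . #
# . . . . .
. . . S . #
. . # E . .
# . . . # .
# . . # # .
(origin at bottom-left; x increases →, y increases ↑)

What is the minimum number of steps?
1
(one shortest path: (3, 3) → (3, 2))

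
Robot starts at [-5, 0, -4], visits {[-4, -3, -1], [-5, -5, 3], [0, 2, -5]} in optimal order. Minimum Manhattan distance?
28
(one optimal route: (-5, 0, -4) → (0, 2, -5) → (-4, -3, -1) → (-5, -5, 3))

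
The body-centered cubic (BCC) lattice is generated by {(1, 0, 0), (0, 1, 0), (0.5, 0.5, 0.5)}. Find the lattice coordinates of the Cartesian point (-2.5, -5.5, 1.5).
-4b₁ - 7b₂ + 3b₃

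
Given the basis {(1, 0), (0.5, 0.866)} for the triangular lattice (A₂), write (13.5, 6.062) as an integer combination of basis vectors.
10b₁ + 7b₂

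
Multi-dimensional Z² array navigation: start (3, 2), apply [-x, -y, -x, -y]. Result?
(1, 0)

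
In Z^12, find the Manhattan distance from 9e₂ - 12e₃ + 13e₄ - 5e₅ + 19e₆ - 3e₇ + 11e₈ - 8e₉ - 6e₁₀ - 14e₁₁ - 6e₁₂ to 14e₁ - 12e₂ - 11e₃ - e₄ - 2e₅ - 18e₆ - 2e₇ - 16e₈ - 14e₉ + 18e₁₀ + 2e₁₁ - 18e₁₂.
176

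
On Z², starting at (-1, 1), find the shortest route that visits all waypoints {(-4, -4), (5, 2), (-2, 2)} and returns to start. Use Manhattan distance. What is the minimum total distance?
30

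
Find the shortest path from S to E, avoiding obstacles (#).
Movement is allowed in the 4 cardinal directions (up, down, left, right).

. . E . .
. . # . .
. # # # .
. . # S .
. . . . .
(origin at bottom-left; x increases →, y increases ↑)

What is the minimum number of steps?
6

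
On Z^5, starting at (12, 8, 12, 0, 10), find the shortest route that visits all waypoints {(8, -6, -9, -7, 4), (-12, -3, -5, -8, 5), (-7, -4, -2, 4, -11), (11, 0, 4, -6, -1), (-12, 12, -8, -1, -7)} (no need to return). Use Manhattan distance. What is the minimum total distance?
164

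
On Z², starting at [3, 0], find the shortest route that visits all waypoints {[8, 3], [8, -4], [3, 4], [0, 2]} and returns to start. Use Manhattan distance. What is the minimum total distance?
32
(one optimal route: (3, 0) → (8, -4) → (8, 3) → (3, 4) → (0, 2) → (3, 0))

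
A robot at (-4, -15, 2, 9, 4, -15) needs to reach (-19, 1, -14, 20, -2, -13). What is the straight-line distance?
29.9666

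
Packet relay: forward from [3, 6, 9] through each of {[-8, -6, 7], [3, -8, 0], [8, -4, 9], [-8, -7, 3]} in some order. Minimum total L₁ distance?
53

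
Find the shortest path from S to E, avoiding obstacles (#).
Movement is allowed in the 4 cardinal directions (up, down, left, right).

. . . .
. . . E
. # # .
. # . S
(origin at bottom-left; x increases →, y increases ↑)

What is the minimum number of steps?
2
(one shortest path: (3, 0) → (3, 1) → (3, 2))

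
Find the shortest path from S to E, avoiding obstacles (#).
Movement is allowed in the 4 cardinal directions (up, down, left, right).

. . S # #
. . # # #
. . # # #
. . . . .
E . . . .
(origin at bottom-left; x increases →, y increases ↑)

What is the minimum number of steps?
6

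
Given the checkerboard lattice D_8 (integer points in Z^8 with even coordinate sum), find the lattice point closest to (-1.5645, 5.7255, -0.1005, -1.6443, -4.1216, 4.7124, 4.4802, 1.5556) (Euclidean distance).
(-2, 6, 0, -2, -4, 5, 5, 2)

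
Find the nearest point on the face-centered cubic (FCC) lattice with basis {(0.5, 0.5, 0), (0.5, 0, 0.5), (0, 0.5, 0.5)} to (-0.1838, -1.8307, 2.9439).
(0, -2, 3)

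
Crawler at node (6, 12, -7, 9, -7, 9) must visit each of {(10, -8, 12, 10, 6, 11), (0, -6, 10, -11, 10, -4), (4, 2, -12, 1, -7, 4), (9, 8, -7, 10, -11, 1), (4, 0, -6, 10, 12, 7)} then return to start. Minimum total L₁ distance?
256
(one optimal route: (6, 12, -7, 9, -7, 9) → (9, 8, -7, 10, -11, 1) → (4, 2, -12, 1, -7, 4) → (0, -6, 10, -11, 10, -4) → (10, -8, 12, 10, 6, 11) → (4, 0, -6, 10, 12, 7) → (6, 12, -7, 9, -7, 9))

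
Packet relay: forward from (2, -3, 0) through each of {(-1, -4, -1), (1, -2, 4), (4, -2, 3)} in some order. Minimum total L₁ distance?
18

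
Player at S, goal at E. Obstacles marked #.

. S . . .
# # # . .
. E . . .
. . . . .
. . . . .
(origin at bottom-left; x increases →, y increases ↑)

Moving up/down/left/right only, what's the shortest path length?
6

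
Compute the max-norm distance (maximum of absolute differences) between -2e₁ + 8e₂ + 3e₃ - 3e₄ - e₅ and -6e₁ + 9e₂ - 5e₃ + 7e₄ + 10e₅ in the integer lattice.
11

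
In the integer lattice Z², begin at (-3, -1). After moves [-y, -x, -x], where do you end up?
(-5, -2)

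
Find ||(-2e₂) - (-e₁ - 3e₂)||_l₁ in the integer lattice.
2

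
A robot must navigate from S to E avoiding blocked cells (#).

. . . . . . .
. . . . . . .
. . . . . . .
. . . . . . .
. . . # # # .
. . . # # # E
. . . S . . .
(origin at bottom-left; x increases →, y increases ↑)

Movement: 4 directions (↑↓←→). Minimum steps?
4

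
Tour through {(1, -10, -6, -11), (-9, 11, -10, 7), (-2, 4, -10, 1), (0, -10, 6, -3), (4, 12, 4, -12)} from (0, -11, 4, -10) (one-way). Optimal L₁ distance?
128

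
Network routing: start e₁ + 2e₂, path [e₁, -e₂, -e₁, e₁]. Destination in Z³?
(2, 1, 0)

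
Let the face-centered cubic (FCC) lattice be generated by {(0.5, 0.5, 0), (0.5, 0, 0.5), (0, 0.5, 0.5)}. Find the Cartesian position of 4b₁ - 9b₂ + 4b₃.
(-2.5, 4, -2.5)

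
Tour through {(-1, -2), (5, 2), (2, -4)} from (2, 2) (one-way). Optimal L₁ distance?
17
(one optimal route: (2, 2) → (5, 2) → (2, -4) → (-1, -2))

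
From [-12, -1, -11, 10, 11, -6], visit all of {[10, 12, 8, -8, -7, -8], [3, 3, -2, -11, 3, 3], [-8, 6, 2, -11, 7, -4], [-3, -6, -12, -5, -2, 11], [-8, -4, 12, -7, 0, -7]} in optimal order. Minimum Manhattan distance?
214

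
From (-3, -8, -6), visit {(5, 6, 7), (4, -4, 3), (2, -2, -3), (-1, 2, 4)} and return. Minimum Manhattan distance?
74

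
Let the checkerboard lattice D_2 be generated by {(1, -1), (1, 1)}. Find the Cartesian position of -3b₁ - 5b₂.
(-8, -2)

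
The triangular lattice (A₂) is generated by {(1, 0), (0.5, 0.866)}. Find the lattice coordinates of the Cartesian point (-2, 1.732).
-3b₁ + 2b₂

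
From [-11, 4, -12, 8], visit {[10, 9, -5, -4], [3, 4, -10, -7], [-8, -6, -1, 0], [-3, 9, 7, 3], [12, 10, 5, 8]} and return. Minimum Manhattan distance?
162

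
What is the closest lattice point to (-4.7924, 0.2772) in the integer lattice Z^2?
(-5, 0)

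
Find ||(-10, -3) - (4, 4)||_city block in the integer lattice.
21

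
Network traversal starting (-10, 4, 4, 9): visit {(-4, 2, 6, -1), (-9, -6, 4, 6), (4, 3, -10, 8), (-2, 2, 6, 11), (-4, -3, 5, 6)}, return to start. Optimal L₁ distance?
106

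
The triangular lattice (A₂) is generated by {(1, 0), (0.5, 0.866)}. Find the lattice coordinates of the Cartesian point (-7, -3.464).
-5b₁ - 4b₂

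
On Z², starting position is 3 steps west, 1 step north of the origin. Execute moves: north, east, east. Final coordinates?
(-1, 2)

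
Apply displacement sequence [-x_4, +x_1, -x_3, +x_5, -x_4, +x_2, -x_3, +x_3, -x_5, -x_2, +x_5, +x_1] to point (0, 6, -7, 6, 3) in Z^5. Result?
(2, 6, -8, 4, 4)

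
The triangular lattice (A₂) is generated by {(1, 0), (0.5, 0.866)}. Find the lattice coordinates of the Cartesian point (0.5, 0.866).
b₂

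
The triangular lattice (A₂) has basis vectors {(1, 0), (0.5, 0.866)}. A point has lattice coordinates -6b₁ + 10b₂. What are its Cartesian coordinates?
(-1, 8.66)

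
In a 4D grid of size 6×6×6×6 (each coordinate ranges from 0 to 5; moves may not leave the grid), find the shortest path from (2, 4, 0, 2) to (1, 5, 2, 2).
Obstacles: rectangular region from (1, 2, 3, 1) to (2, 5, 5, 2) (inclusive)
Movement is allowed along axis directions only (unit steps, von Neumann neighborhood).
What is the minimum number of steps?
4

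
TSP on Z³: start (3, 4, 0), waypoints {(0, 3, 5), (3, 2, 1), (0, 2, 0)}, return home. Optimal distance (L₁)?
22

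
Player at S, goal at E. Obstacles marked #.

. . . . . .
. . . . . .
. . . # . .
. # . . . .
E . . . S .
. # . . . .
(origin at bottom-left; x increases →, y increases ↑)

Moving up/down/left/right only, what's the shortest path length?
4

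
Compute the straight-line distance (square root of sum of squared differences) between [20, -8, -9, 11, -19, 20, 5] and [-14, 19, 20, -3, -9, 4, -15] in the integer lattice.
60.6465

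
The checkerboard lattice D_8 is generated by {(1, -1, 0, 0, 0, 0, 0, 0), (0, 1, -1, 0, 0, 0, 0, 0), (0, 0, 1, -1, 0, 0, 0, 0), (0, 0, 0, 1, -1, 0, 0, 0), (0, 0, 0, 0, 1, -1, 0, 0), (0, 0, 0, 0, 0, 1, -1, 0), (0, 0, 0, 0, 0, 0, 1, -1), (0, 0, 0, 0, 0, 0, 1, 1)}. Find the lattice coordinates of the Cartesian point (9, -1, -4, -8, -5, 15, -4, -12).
9b₁ + 8b₂ + 4b₃ - 4b₄ - 9b₅ + 6b₆ + 7b₇ - 5b₈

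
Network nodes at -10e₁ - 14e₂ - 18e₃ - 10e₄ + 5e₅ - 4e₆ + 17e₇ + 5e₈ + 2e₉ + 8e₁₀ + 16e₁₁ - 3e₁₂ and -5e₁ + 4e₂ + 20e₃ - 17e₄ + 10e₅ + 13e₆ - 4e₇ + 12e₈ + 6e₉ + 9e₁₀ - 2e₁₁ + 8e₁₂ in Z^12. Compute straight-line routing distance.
55.7494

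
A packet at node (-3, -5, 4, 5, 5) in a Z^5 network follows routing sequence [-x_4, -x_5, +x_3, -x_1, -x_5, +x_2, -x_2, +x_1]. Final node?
(-3, -5, 5, 4, 3)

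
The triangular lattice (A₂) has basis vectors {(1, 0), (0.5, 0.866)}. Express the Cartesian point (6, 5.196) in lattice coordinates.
3b₁ + 6b₂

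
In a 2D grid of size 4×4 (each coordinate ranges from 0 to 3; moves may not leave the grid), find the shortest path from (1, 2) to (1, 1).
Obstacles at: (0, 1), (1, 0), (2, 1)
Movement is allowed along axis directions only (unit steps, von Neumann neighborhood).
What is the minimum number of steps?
1
(one shortest path: (1, 2) → (1, 1))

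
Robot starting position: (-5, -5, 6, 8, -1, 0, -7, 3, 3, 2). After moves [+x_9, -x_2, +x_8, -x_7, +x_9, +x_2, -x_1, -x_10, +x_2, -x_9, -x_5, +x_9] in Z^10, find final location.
(-6, -4, 6, 8, -2, 0, -8, 4, 5, 1)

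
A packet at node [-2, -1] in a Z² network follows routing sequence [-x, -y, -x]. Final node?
(-4, -2)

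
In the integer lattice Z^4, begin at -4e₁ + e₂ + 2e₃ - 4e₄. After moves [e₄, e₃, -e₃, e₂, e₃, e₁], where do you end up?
(-3, 2, 3, -3)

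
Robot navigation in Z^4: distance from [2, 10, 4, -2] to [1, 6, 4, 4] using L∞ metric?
6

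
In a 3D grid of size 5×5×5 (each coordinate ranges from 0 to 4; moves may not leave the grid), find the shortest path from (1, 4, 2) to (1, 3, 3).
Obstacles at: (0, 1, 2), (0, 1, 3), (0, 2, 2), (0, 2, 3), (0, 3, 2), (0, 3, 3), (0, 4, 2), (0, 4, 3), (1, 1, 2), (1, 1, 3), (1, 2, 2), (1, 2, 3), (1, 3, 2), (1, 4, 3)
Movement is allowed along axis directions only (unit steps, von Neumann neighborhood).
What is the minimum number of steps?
4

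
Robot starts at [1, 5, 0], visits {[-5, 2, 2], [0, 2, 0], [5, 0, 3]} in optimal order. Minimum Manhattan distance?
24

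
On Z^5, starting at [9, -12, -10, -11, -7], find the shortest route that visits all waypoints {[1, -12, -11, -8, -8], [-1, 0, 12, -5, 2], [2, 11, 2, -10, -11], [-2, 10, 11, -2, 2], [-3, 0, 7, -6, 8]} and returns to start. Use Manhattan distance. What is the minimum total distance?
176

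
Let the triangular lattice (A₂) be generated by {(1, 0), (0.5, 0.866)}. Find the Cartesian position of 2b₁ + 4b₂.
(4, 3.464)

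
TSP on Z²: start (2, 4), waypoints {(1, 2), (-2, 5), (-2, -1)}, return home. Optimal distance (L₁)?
20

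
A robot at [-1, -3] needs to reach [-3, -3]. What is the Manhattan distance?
2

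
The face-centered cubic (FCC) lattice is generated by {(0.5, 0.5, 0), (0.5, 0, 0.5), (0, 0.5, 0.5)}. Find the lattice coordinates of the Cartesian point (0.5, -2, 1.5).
-3b₁ + 4b₂ - b₃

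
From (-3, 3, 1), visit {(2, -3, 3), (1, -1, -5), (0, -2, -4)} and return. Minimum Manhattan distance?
40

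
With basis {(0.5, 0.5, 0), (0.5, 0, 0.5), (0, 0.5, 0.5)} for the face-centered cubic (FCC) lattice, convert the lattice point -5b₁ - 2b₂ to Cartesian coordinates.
(-3.5, -2.5, -1)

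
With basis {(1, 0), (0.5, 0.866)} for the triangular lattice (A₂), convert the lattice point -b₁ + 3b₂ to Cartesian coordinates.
(0.5, 2.598)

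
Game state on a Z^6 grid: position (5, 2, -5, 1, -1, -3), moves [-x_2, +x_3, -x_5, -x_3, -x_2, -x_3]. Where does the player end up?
(5, 0, -6, 1, -2, -3)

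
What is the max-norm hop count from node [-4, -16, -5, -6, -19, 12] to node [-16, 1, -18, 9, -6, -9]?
21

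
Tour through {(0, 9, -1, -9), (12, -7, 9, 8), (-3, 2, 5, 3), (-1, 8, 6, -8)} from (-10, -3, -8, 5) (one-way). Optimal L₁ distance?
106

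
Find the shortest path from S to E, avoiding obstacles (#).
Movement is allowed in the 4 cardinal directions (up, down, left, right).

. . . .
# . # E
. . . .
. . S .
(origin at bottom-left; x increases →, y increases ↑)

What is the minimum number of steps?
3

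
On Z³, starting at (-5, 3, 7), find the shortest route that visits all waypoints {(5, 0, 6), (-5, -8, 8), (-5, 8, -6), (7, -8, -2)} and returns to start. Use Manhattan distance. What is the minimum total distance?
100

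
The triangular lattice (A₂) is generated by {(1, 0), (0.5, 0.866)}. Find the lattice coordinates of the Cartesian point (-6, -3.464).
-4b₁ - 4b₂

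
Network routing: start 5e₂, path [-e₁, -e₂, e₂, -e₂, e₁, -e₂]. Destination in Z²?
(0, 3)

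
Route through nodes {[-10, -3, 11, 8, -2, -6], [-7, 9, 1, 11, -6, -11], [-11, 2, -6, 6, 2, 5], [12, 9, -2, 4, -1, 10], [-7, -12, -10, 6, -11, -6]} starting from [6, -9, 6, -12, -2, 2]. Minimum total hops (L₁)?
225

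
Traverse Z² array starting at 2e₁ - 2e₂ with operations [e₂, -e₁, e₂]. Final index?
(1, 0)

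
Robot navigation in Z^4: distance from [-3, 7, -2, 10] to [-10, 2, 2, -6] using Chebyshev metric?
16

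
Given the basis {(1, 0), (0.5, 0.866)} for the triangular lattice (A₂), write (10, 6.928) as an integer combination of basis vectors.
6b₁ + 8b₂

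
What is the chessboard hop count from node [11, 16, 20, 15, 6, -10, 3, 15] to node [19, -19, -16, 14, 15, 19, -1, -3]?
36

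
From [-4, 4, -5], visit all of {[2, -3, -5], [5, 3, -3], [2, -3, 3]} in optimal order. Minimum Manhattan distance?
31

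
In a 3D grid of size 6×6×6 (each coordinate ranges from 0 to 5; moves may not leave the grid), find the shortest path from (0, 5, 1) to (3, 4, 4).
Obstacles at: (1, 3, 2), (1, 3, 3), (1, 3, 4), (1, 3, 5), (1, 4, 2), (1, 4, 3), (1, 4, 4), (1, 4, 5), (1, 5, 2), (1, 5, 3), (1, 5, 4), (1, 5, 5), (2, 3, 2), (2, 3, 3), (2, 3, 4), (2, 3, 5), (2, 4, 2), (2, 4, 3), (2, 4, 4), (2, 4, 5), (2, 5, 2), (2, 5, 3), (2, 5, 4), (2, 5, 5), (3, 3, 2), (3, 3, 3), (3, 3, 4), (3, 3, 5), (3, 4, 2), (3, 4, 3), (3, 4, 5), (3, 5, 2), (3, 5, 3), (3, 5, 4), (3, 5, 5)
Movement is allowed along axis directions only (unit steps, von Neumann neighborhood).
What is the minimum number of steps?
9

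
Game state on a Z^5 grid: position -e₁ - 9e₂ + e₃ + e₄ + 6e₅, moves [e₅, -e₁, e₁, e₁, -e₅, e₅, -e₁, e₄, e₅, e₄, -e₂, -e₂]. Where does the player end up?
(-1, -11, 1, 3, 8)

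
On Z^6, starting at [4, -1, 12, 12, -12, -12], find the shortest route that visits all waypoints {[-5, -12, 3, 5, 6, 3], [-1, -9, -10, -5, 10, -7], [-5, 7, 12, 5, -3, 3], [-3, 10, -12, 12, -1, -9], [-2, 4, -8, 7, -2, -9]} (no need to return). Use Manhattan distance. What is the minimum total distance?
188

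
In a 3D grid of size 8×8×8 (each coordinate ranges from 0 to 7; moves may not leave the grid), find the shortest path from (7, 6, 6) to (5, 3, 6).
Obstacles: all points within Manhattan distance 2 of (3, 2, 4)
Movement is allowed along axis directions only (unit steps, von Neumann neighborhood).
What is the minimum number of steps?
5
(one shortest path: (7, 6, 6) → (6, 6, 6) → (5, 6, 6) → (5, 5, 6) → (5, 4, 6) → (5, 3, 6))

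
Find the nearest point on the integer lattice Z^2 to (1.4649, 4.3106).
(1, 4)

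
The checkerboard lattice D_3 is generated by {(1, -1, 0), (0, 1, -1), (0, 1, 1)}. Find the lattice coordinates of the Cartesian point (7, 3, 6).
7b₁ + 2b₂ + 8b₃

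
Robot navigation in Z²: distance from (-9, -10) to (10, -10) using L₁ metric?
19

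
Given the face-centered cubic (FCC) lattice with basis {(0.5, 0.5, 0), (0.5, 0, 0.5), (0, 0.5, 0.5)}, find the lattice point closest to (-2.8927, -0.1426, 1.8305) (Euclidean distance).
(-3, 0, 2)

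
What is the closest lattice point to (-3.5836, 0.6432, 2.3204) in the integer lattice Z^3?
(-4, 1, 2)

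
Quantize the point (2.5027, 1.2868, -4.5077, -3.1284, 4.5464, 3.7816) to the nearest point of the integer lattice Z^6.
(3, 1, -5, -3, 5, 4)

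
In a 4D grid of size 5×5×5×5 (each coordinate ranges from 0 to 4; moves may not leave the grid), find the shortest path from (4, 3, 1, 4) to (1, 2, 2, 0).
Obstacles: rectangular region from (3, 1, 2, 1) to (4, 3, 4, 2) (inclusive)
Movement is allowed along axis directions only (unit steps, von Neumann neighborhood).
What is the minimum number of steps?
9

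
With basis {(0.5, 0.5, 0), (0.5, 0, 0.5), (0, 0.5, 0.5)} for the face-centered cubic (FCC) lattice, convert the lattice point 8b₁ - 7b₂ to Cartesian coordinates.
(0.5, 4, -3.5)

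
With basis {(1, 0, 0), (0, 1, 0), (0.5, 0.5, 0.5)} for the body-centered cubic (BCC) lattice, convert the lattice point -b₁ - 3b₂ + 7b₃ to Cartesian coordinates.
(2.5, 0.5, 3.5)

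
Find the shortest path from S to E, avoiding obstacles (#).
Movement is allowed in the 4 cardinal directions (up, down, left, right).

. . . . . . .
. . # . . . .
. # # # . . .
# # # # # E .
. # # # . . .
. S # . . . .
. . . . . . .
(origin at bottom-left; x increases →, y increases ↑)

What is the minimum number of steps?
8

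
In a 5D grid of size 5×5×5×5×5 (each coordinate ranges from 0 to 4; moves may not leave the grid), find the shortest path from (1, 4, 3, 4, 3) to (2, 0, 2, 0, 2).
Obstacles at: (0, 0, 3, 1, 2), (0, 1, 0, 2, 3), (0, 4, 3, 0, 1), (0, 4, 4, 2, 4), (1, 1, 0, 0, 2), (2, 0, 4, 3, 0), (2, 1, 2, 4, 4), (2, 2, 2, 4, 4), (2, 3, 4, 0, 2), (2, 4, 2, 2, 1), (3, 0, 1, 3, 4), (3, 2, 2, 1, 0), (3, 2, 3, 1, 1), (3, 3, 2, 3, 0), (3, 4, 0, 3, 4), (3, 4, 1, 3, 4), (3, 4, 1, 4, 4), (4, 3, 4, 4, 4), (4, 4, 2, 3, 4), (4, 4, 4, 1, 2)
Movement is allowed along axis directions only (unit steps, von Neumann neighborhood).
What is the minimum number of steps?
11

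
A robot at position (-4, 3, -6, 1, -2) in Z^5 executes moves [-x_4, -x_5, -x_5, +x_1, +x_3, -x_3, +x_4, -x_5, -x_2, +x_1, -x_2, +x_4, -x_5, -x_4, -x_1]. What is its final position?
(-3, 1, -6, 1, -6)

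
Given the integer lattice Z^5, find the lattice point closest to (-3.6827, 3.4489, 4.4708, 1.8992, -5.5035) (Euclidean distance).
(-4, 3, 4, 2, -6)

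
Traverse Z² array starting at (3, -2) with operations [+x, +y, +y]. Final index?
(4, 0)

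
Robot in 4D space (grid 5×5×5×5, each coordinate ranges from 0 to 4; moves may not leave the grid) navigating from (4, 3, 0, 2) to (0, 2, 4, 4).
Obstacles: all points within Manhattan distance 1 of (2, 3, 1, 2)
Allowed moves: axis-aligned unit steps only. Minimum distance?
11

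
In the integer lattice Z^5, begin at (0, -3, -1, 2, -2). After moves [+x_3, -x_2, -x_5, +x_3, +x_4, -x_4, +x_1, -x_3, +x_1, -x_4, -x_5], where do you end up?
(2, -4, 0, 1, -4)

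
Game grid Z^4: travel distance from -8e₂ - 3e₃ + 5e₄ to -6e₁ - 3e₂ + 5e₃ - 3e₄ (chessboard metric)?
8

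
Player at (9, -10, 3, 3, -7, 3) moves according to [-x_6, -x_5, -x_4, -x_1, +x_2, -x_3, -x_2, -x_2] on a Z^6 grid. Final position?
(8, -11, 2, 2, -8, 2)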